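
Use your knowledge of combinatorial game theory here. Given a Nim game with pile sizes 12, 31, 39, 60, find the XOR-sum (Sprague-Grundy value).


We need the XOR (exclusive or) of all pile sizes.
After XOR-ing pile 1 (size 12): 0 XOR 12 = 12
After XOR-ing pile 2 (size 31): 12 XOR 31 = 19
After XOR-ing pile 3 (size 39): 19 XOR 39 = 52
After XOR-ing pile 4 (size 60): 52 XOR 60 = 8
The Nim-value of this position is 8.

8


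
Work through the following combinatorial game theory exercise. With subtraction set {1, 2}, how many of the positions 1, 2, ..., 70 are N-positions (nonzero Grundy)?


Subtraction set S = {1, 2}, so G(n) = n mod 3.
G(n) = 0 when n is a multiple of 3.
Multiples of 3 in [1, 70]: 23
N-positions (nonzero Grundy) = 70 - 23 = 47

47


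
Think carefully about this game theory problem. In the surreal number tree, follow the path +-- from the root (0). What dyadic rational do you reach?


Sign expansion: +--
Rule: track bounds (lo, hi), initially (-inf, +inf). On '+', the current value becomes lo and we move to the simplest number in (value, hi): value + 1 if hi = +inf, otherwise the midpoint (value + hi)/2. On '-', the current value becomes hi and we move to value - 1 if lo = -inf, otherwise the midpoint (lo + value)/2.
Start at 0.
Step 1: sign = +, move right. Bounds: (0, +inf). Value = 1
Step 2: sign = -, move left. Bounds: (0, 1). Value = 1/2
Step 3: sign = -, move left. Bounds: (0, 1/2). Value = 1/4
The surreal number with sign expansion +-- is 1/4.

1/4


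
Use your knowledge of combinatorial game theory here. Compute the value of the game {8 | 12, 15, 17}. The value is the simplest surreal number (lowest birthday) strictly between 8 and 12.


Left options: {8}, max = 8
Right options: {12, 15, 17}, min = 12
All options are numbers and max(Left) < min(Right), so by the simplicity theorem the value is the simplest (earliest-born) number strictly between 8 and 12.
Integers 9 through 11 all lie strictly between 8 and 12.
Among integers, the simplest (lowest birthday = smallest |n|; 0 is born on day 0, +-n on day n) is 9.
No non-integer in the interval can be simpler: if x is a non-integer in the interval, then floor(x) or ceil(x) also lies in the interval (the interval contains an integer), and both are proper prefixes of x's sign expansion, i.e. born earlier. So the game value is 9.
Game value = 9

9


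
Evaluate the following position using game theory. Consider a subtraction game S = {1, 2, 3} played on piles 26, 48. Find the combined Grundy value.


Subtraction set: {1, 2, 3}
For this subtraction set, G(n) = n mod 4 (period = max + 1 = 4).
Pile 1 (size 26): G(26) = 26 mod 4 = 2
Pile 2 (size 48): G(48) = 48 mod 4 = 0
Total Grundy value = XOR of all: 2 XOR 0 = 2

2


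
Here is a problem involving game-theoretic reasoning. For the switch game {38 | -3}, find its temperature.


The game is {38 | -3}, a switch {a | b} with numbers a > b.
Cooling {a | b} by t gives {a - t | b + t}, which stops being hot when a - t = b + t, i.e. at t = (a - b)/2. So the temperature of a switch is (a - b)/2.
Temperature = (Left option - Right option) / 2
= (38 - (-3)) / 2
= 41 / 2
= 41/2

41/2


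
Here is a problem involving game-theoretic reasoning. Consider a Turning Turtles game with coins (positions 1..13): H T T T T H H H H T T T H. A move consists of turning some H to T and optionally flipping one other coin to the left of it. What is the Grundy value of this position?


Coins: H T T T T H H H H T T T H
Key fact: a single head at position k behaves exactly like a Nim heap of size k (turning it to T and optionally flipping a coin at j < k corresponds to moving the heap from k to j, or to 0), and heads combine as a disjunctive sum (two heads at the same place would cancel, matching j XOR j = 0). So the Nim-value is the XOR of the 1-indexed positions of the heads.
Face-up positions (1-indexed): [1, 6, 7, 8, 9, 13]
XOR 0 with 1: 0 XOR 1 = 1
XOR 1 with 6: 1 XOR 6 = 7
XOR 7 with 7: 7 XOR 7 = 0
XOR 0 with 8: 0 XOR 8 = 8
XOR 8 with 9: 8 XOR 9 = 1
XOR 1 with 13: 1 XOR 13 = 12
Nim-value = 12

12


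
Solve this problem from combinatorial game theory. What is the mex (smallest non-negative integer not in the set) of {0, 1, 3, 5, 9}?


Set = {0, 1, 3, 5, 9}
0 is in the set.
1 is in the set.
2 is NOT in the set. This is the mex.
mex = 2

2


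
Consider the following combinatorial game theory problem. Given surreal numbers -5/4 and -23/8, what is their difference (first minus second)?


x = -5/4, y = -23/8
Converting to common denominator: 8
x = -10/8, y = -23/8
x - y = -5/4 - -23/8 = 13/8

13/8


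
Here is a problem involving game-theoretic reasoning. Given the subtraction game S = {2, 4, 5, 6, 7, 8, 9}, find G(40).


The subtraction set is S = {2, 4, 5, 6, 7, 8, 9}.
G(k) = mex{ G(k - s) : s in S, s <= k }. We compute iteratively: G(0) = 0.
G(1) = mex({}) = 0
G(2) = mex({0}) = 1
G(3) = mex({0}) = 1
G(4) = mex({0, 1}) = 2
G(5) = mex({0, 1}) = 2
G(6) = mex({0, 1, 2}) = 3
G(7) = mex({0, 1, 2}) = 3
G(8) = mex({0, 1, 2, 3}) = 4
G(9) = mex({0, 1, 2, 3}) = 4
G(10) = mex({0, 1, 2, 3, 4}) = 5
G(11) = mex({1, 2, 3, 4}) = 0
G(12) = mex({1, 2, 3, 4, 5}) = 0
G(13) = mex({0, 2, 3, 4}) = 1
G(14) = mex({0, 2, 3, 4, 5}) = 1
G(15) = mex({0, 1, 3, 4, 5}) = 2
G(16) = mex({0, 1, 3, 4, 5}) = 2
G(17) = mex({0, 1, 2, 4, 5}) = 3
G(18) = mex({0, 1, 2, 4, 5}) = 3
G(19) = mex({0, 1, 2, 3, 5}) = 4
Observe that G(11)..G(19) = 0, 0, 1, 1, 2, 2, 3, 3, 4 repeats G(0)..G(8) = 0, 0, 1, 1, 2, 2, 3, 3, 4.
For k >= max(S) = 9, G(k) is determined by the previous 9 values G(k-9)..G(k-1); a window of 9 consecutive values has recurred shifted by 11, so by induction G(k + 11) = G(k) for all k >= 0: the sequence is periodic from the start with period 11.
One period: G(0..10) = 0, 0, 1, 1, 2, 2, 3, 3, 4, 4, 5.
40 mod 11 = 7, so G(40) = G(7) = 3.

3


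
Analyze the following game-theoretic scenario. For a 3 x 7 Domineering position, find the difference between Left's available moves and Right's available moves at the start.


Board is 3 x 7 (rows x cols).
Left (vertical) placements: (rows-1) * cols = 2 * 7 = 14
Right (horizontal) placements: rows * (cols-1) = 3 * 6 = 18
Advantage = Left - Right = 14 - 18 = -4

-4


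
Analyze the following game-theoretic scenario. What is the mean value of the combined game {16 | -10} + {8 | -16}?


G1 = {16 | -10}, G2 = {8 | -16}
Each is a switch {a | b} with numbers a > b; its mean value is (a + b)/2, and mean value is additive over game sums: m(G1 + G2) = m(G1) + m(G2).
Mean of G1 = (16 + (-10))/2 = 6/2 = 3
Mean of G2 = (8 + (-16))/2 = -8/2 = -4
Mean of G1 + G2 = 3 + -4 = -1

-1


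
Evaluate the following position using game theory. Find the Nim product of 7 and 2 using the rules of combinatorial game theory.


Nim multiplication is bilinear over XOR: (u XOR v) * w = (u*w) XOR (v*w).
So we split each operand into its bit components and XOR the pairwise Nim products.
7 = 1 + 2 + 4 (as XOR of powers of 2).
2 = 2 (as XOR of powers of 2).
Using the standard Nim-product table on single bits:
  2*2 = 3,   2*4 = 8,   2*8 = 12,
  4*4 = 6,   4*8 = 11,  8*8 = 13,
and  1*x = x (identity), k*l = l*k (commutative).
Pairwise Nim products:
  1 * 2 = 2
  2 * 2 = 3
  4 * 2 = 8
XOR them: 2 XOR 3 XOR 8 = 9.
Result: 7 * 2 = 9 (in Nim).

9


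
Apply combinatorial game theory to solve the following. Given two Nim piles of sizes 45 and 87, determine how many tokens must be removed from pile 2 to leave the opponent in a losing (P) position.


Piles: 45 and 87
Current XOR: 45 XOR 87 = 122 (non-zero, so this is an N-position).
To make the XOR zero, we need to find a move that balances the piles.
For pile 2 (size 87): target = 87 XOR 122 = 45
We reduce pile 2 from 87 to 45.
Tokens removed: 87 - 45 = 42
Verification: 45 XOR 45 = 0

42


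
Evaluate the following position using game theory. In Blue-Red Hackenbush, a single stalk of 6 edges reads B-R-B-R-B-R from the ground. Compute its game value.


Edges (from ground): B-R-B-R-B-R
By Berlekamp's sign-expansion rule, a Blue-Red Hackenbush stalk has the value of the surreal number whose sign sequence is the edge sequence with B -> + and R -> -.
Sign sequence: +-+-+-
Trace the sign expansion in the surreal number tree, starting from 0:
Edge 1: B (sign +) -> bounds (0, +inf), value = 1
Edge 2: R (sign -) -> bounds (0, 1), value = 1/2
Edge 3: B (sign +) -> bounds (1/2, 1), value = 3/4
Edge 4: R (sign -) -> bounds (1/2, 3/4), value = 5/8
Edge 5: B (sign +) -> bounds (5/8, 3/4), value = 11/16
Edge 6: R (sign -) -> bounds (5/8, 11/16), value = 21/32
Game value = 21/32

21/32


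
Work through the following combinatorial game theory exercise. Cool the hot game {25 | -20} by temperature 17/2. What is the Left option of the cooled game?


Original game: {25 | -20} (a switch {a | b} with a > b).
Cooling by t (for t below the temperature (a - b)/2 = 45/2) taxes each move by t: {a | b} cooled by t is {a - t | b + t}.
Cooling amount: t = 17/2
Cooled Left option: 25 - 17/2 = 33/2
Cooled Right option: -20 + 17/2 = -23/2
Cooled game: {33/2 | -23/2}
Left option = 33/2

33/2


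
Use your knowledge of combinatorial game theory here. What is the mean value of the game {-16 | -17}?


Game = {-16 | -17}, a switch {a | b} with numbers a > b.
Its thermograph has left wall a - t and right wall b + t, which meet at t = (a - b)/2, where both equal (a + b)/2. So the mast (mean value) is at (a + b)/2.
Mean = (-16 + (-17))/2 = -33/2 = -33/2

-33/2


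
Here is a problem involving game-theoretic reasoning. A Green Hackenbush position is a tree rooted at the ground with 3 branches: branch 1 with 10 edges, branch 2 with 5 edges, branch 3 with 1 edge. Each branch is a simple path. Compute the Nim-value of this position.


The tree has 3 branches from the ground vertex.
In Green Hackenbush, the Nim-value of a simple path of length k is k.
Branch 1: length 10, Nim-value = 10
Branch 2: length 5, Nim-value = 5
Branch 3: length 1, Nim-value = 1
Total Nim-value = XOR of all branch values:
0 XOR 10 = 10
10 XOR 5 = 15
15 XOR 1 = 14
Nim-value of the tree = 14

14


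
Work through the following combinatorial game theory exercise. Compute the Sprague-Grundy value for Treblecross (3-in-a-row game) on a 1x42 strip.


Treblecross: place X on empty cells; 3-in-a-row wins.
Playing within two cells of an existing X lets the opponent win at once, so sensible play treats the cells i-2..i+2 around each X as dead. The player left with no safe cell loses, so this is a normal-play take-away game on strips of safe cells.
Placing X at cell i (0-indexed) of a strip of k safe cells leaves independent strips of sizes max(0, i-2) and max(0, k-i-3). Hence G(k) = mex{ G(max(0,i-2)) XOR G(max(0,k-i-3)) : 0 <= i < k }, with G(0) = 0.
G(1): splits (0,0):0^0=0 -> mex({0}) = 1
G(2): splits (0,0):0^0=0 -> mex({0}) = 1
G(3): splits (0,0):0^0=0 -> mex({0}) = 1
G(4): splits (0,1):0^1=1 (0,0):0^0=0 -> mex({0, 1}) = 2
G(5): splits (0,2):0^1=1 (0,1):0^1=1 (0,0):0^0=0 -> mex({0, 1}) = 2
G(6) = mex({1}) = 0
G(7) = mex({0, 1, 2}) = 3
G(8) = mex({0, 1, 2}) = 3
G(9) = mex({0, 2}) = 1
G(10) = mex({0, 2, 3}) = 1
G(11) = mex({0, 3}) = 1
G(12) = mex({1, 3}) = 0
G(13) = mex({0, 1, 2, 3}) = 4
G(14) = mex({0, 1, 2}) = 3
G(15) = mex({0, 1, 2}) = 3
G(16) = mex({0, 1, 2, 4}) = 3
G(17) = mex({0, 1, 3, 4}) = 2
G(18) = mex({0, 1, 3, 4}) = 2
G(19) = mex({0, 1, 3, 5}) = 2
G(20) = mex({0, 1, 2, 3, 5}) = 4
G(21) = mex({0, 1, 2, 3, 5}) = 4
G(22) = mex({1, 2, 6}) = 0
G(23) = mex({0, 1, 2, 3, 4, 6}) = 5
G(24) = mex({0, 1, 2, 3, 4}) = 5
G(25) = mex({0, 1, 3, 4, 7}) = 2
G(26) = mex({0, 1, 3, 4, 5, 7}) = 2
G(27) = mex({0, 1, 3, 5}) = 2
G(28) = mex({0, 1, 2, 5}) = 3
G(29) = mex({0, 1, 2, 4, 5, 6}) = 3
G(30) = mex({1, 2, 4, 6}) = 0
G(31) = mex({0, 1, 2, 3, 4, 6}) = 5
G(32) = mex({1, 2, 3, 4, 7}) = 0
G(33) = mex({0, 3, 7}) = 1
G(34) = mex({0, 2, 3, 5, 7}) = 1
G(35) = mex({0, 2, 3, 5, 6}) = 1
G(36) = mex({0, 1, 2, 5, 6}) = 3
G(37) = mex({0, 1, 2, 4, 5, 6}) = 3
G(38) = mex({0, 1, 2, 4}) = 3
G(39) = mex({0, 1, 2, 3, 4, 7}) = 5
G(40) = mex({0, 1, 2, 3, 4, 5, 7}) = 6
G(41) = mex({0, 1, 2, 3, 5, 7}) = 4
G(42) = mex({0, 1, 2, 3, 5, 6, 7}) = 4
Therefore G(42) = 4.

4


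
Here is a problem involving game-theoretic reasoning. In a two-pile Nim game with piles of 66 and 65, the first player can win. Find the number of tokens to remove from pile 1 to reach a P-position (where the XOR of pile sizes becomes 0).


Piles: 66 and 65
Current XOR: 66 XOR 65 = 3 (non-zero, so this is an N-position).
To make the XOR zero, we need to find a move that balances the piles.
For pile 1 (size 66): target = 66 XOR 3 = 65
We reduce pile 1 from 66 to 65.
Tokens removed: 66 - 65 = 1
Verification: 65 XOR 65 = 0

1


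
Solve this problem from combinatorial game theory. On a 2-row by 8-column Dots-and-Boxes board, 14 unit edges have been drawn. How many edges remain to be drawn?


Grid: 2 x 8 boxes, i.e. 3 rows and 9 columns of dots.
Horizontal edges: (rows + 1) * cols = 3 * 8 = 24
Vertical edges: rows * (cols + 1) = 2 * 9 = 18
Total edges: 24 + 18 = 42
Edges drawn: 14
Remaining: 42 - 14 = 28

28


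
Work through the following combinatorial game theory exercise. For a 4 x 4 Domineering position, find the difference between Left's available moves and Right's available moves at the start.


Board is 4 x 4 (rows x cols).
Left (vertical) placements: (rows-1) * cols = 3 * 4 = 12
Right (horizontal) placements: rows * (cols-1) = 4 * 3 = 12
Advantage = Left - Right = 12 - 12 = 0

0


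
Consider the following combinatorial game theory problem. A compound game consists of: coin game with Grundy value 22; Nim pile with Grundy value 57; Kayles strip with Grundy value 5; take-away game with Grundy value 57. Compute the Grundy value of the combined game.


By the Sprague-Grundy theorem, the Grundy value of a sum of games is the XOR of individual Grundy values.
coin game: Grundy value = 22. Running XOR: 0 XOR 22 = 22
Nim pile: Grundy value = 57. Running XOR: 22 XOR 57 = 47
Kayles strip: Grundy value = 5. Running XOR: 47 XOR 5 = 42
take-away game: Grundy value = 57. Running XOR: 42 XOR 57 = 19
The combined Grundy value is 19.

19


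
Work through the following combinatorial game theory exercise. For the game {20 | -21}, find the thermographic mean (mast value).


Game = {20 | -21}, a switch {a | b} with numbers a > b.
Its thermograph has left wall a - t and right wall b + t, which meet at t = (a - b)/2, where both equal (a + b)/2. So the mast (mean value) is at (a + b)/2.
Mean = (20 + (-21))/2 = -1/2 = -1/2

-1/2


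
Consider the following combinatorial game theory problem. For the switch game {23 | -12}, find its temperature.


The game is {23 | -12}, a switch {a | b} with numbers a > b.
Cooling {a | b} by t gives {a - t | b + t}, which stops being hot when a - t = b + t, i.e. at t = (a - b)/2. So the temperature of a switch is (a - b)/2.
Temperature = (Left option - Right option) / 2
= (23 - (-12)) / 2
= 35 / 2
= 35/2

35/2


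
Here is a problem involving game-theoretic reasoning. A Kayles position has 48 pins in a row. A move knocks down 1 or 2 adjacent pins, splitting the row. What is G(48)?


Kayles: a move removes 1 or 2 adjacent pins from a contiguous row.
Removing pins from a row of k leaves two independent rows (a, b) with a + b = k - 1 (one pin) or a + b = k - 2 (two pins); an end removal gives a = 0.
By Sprague-Grundy, G(k) = mex{ G(a) XOR G(b) } over all these splits. G(0) = 0.
G(1): splits (0,0):0^0=0 -> mex({0}) = 1
G(2): splits (0,1):0^1=1 (0,0):0^0=0 -> mex({0, 1}) = 2
G(3): splits (0,2):0^2=2 (1,1):1^1=0 (0,1):0^1=1 -> mex({0, 1, 2}) = 3
G(4): splits (0,3):0^3=3 (1,2):1^2=3 (0,2):0^2=2 (1,1):1^1=0 -> mex({0, 2, 3}) = 1
G(5): splits (0,4):0^1=1 (1,3):1^3=2 (2,2):2^2=0 (0,3):0^3=3 (1,2):1^2=3 -> mex({0, 1, 2, 3}) = 4
G(6) = mex({0, 1, 2, 4}) = 3
G(7) = mex({0, 1, 3, 4, 5}) = 2
G(8) = mex({0, 2, 3, 5, 6}) = 1
G(9) = mex({0, 1, 2, 3, 6, 7}) = 4
G(10) = mex({0, 1, 3, 4, 5, 7}) = 2
G(11) = mex({0, 1, 2, 3, 4, 5}) = 6
G(12) = mex({0, 1, 2, 3, 5, 6, 7}) = 4
G(13) = mex({0, 2, 3, 4, 6, 7}) = 1
G(14) = mex({0, 1, 4, 5, 6, 7}) = 2
G(15) = mex({0, 1, 2, 3, 4, 5, 6}) = 7
G(16) = mex({0, 2, 3, 5, 6, 7}) = 1
G(17) = mex({0, 1, 2, 3, 5, 6, 7}) = 4
G(18) = mex({0, 1, 2, 4, 5, 6}) = 3
G(19) = mex({0, 1, 3, 4, 5, 7}) = 2
G(20) = mex({0, 2, 3, 4, 5, 6, 7}) = 1
G(21) = mex({0, 1, 2, 3, 5, 6, 7}) = 4
G(22) = mex({0, 1, 2, 3, 4, 5, 7}) = 6
G(23) = mex({0, 1, 2, 3, 4, 5, 6}) = 7
G(24) = mex({0, 1, 2, 3, 5, 6, 7}) = 4
G(25) = mex({0, 2, 3, 4, 6, 7}) = 1
G(26) = mex({0, 1, 3, 4, 5, 6, 7}) = 2
G(27) = mex({0, 1, 2, 3, 4, 5, 6, 7}) = 8
G(28) = mex({0, 1, 2, 3, 4, 6, 7, 8}) = 5
G(29) = mex({0, 1, 2, 3, 5, 6, 7, 8, 9}) = 4
G(30) = mex({0, 1, 2, 3, 4, 5, 6, 9, 10}) = 7
G(31) = mex({0, 1, 3, 4, 5, 7, 10, 11}) = 2
G(32) = mex({0, 2, 3, 4, 5, 6, 7, 9, 11}) = 1
G(33) = mex({0, 1, 2, 3, 4, 5, 6, 7, 9, 12}) = 8
G(34) = mex({0, 1, 2, 3, 4, 5, 7, 8, 11, 12}) = 6
G(35) = mex({0, 1, 2, 3, 4, 5, 6, 8, 9, 10, 11}) = 7
G(36) = mex({0, 1, 2, 3, 5, 6, 7, 9, 10}) = 4
G(37) = mex({0, 2, 3, 4, 6, 7, 9, 10, 11, 12}) = 1
G(38) = mex({0, 1, 3, 4, 5, 6, 7, 9, 10, 11, 12}) = 2
G(39) = mex({0, 1, 2, 4, 5, 6, 7, 9, 10, 12, 14}) = 3
G(40) = mex({0, 2, 3, 4, 6, 7, 11, 12, 14}) = 1
G(41) = mex({0, 1, 2, 3, 5, 6, 7, 9, 10, 11, 12}) = 4
G(42) = mex({0, 1, 2, 3, 4, 5, 6, 9, 10}) = 7
G(43) = mex({0, 1, 3, 4, 5, 7, 9, 10, 12, 15}) = 2
G(44) = mex({0, 2, 3, 4, 5, 6, 7, 9, 10, 12, 15}) = 1
G(45) = mex({0, 1, 2, 3, 4, 5, 6, 7, 9, 10, 12, 14}) = 8
G(46) = mex({0, 1, 3, 4, 5, 7, 8, 11, 12, 14}) = 2
G(47) = mex({0, 1, 2, 3, 4, 5, 6, 8, 9, 10, 11, 12}) = 7
G(48) = mex({0, 1, 2, 3, 5, 6, 7, 9, 10}) = 4
Therefore G(48) = 4.

4


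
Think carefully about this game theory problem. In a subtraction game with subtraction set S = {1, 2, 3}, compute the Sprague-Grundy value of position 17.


The subtraction set is S = {1, 2, 3}.
G(k) = mex{ G(k - s) : s in S, s <= k }. We compute iteratively: G(0) = 0.
G(1) = mex({0}) = 1
G(2) = mex({0, 1}) = 2
G(3) = mex({0, 1, 2}) = 3
G(4) = mex({1, 2, 3}) = 0
G(5) = mex({0, 2, 3}) = 1
G(6) = mex({0, 1, 3}) = 2
Observe that G(4)..G(6) = 0, 1, 2 repeats G(0)..G(2) = 0, 1, 2.
For k >= max(S) = 3, G(k) is determined by the previous 3 values G(k-3)..G(k-1); a window of 3 consecutive values has recurred shifted by 4, so by induction G(k + 4) = G(k) for all k >= 0: the sequence is periodic from the start with period 4.
One period: G(0..3) = 0, 1, 2, 3.
17 mod 4 = 1, so G(17) = G(1) = 1.

1


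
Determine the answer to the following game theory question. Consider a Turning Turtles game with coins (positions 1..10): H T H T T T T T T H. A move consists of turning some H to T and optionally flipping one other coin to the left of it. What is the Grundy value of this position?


Coins: H T H T T T T T T H
Key fact: a single head at position k behaves exactly like a Nim heap of size k (turning it to T and optionally flipping a coin at j < k corresponds to moving the heap from k to j, or to 0), and heads combine as a disjunctive sum (two heads at the same place would cancel, matching j XOR j = 0). So the Nim-value is the XOR of the 1-indexed positions of the heads.
Face-up positions (1-indexed): [1, 3, 10]
XOR 0 with 1: 0 XOR 1 = 1
XOR 1 with 3: 1 XOR 3 = 2
XOR 2 with 10: 2 XOR 10 = 8
Nim-value = 8

8


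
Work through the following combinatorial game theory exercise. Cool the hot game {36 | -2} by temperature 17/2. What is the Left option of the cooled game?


Original game: {36 | -2} (a switch {a | b} with a > b).
Cooling by t (for t below the temperature (a - b)/2 = 19) taxes each move by t: {a | b} cooled by t is {a - t | b + t}.
Cooling amount: t = 17/2
Cooled Left option: 36 - 17/2 = 55/2
Cooled Right option: -2 + 17/2 = 13/2
Cooled game: {55/2 | 13/2}
Left option = 55/2

55/2


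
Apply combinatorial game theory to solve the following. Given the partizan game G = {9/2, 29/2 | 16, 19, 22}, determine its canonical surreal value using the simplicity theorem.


Left options: {9/2, 29/2}, max = 29/2
Right options: {16, 19, 22}, min = 16
All options are numbers and max(Left) < min(Right), so by the simplicity theorem the value is the simplest (earliest-born) number strictly between 29/2 and 16.
The only integer strictly between 29/2 and 16 is 15.
No non-integer in the interval can be simpler: if x is a non-integer in the interval, then floor(x) or ceil(x) also lies in the interval (the interval contains an integer), and both are proper prefixes of x's sign expansion, i.e. born earlier. So the game value is 15.
Game value = 15

15


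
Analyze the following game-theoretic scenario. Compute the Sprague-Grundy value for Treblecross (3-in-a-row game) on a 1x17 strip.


Treblecross: place X on empty cells; 3-in-a-row wins.
Playing within two cells of an existing X lets the opponent win at once, so sensible play treats the cells i-2..i+2 around each X as dead. The player left with no safe cell loses, so this is a normal-play take-away game on strips of safe cells.
Placing X at cell i (0-indexed) of a strip of k safe cells leaves independent strips of sizes max(0, i-2) and max(0, k-i-3). Hence G(k) = mex{ G(max(0,i-2)) XOR G(max(0,k-i-3)) : 0 <= i < k }, with G(0) = 0.
G(1): splits (0,0):0^0=0 -> mex({0}) = 1
G(2): splits (0,0):0^0=0 -> mex({0}) = 1
G(3): splits (0,0):0^0=0 -> mex({0}) = 1
G(4): splits (0,1):0^1=1 (0,0):0^0=0 -> mex({0, 1}) = 2
G(5): splits (0,2):0^1=1 (0,1):0^1=1 (0,0):0^0=0 -> mex({0, 1}) = 2
G(6) = mex({1}) = 0
G(7) = mex({0, 1, 2}) = 3
G(8) = mex({0, 1, 2}) = 3
G(9) = mex({0, 2}) = 1
G(10) = mex({0, 2, 3}) = 1
G(11) = mex({0, 3}) = 1
G(12) = mex({1, 3}) = 0
G(13) = mex({0, 1, 2, 3}) = 4
G(14) = mex({0, 1, 2}) = 3
G(15) = mex({0, 1, 2}) = 3
G(16) = mex({0, 1, 2, 4}) = 3
G(17) = mex({0, 1, 3, 4}) = 2
Therefore G(17) = 2.

2


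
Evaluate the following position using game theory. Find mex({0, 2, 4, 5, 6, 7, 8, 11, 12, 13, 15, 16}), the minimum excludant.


Set = {0, 2, 4, 5, 6, 7, 8, 11, 12, 13, 15, 16}
0 is in the set.
1 is NOT in the set. This is the mex.
mex = 1

1


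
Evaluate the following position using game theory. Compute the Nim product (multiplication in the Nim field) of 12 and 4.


Nim multiplication is bilinear over XOR: (u XOR v) * w = (u*w) XOR (v*w).
So we split each operand into its bit components and XOR the pairwise Nim products.
12 = 4 + 8 (as XOR of powers of 2).
4 = 4 (as XOR of powers of 2).
Using the standard Nim-product table on single bits:
  2*2 = 3,   2*4 = 8,   2*8 = 12,
  4*4 = 6,   4*8 = 11,  8*8 = 13,
and  1*x = x (identity), k*l = l*k (commutative).
Pairwise Nim products:
  4 * 4 = 6
  8 * 4 = 11
XOR them: 6 XOR 11 = 13.
Result: 12 * 4 = 13 (in Nim).

13


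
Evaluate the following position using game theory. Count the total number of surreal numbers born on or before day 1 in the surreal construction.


Day 0: {|} = 0 is born. Count = 1.
Day n: the number of surreal numbers born by day n is 2^(n+1) - 1.
By day 0: 2^1 - 1 = 1
By day 1: 2^2 - 1 = 3
By day 1: 3 surreal numbers.

3


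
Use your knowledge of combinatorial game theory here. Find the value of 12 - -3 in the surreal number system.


x = 12, y = -3
x - y = 12 - -3 = 15

15


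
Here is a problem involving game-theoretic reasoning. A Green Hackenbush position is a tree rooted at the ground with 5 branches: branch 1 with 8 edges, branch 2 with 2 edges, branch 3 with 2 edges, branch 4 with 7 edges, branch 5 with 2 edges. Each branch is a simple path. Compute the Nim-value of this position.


The tree has 5 branches from the ground vertex.
In Green Hackenbush, the Nim-value of a simple path of length k is k.
Branch 1: length 8, Nim-value = 8
Branch 2: length 2, Nim-value = 2
Branch 3: length 2, Nim-value = 2
Branch 4: length 7, Nim-value = 7
Branch 5: length 2, Nim-value = 2
Total Nim-value = XOR of all branch values:
0 XOR 8 = 8
8 XOR 2 = 10
10 XOR 2 = 8
8 XOR 7 = 15
15 XOR 2 = 13
Nim-value of the tree = 13

13


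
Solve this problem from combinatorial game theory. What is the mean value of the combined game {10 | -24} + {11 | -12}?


G1 = {10 | -24}, G2 = {11 | -12}
Each is a switch {a | b} with numbers a > b; its mean value is (a + b)/2, and mean value is additive over game sums: m(G1 + G2) = m(G1) + m(G2).
Mean of G1 = (10 + (-24))/2 = -14/2 = -7
Mean of G2 = (11 + (-12))/2 = -1/2 = -1/2
Mean of G1 + G2 = -7 + -1/2 = -15/2

-15/2


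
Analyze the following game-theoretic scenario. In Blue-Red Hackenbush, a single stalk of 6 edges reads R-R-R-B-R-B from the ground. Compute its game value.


Edges (from ground): R-R-R-B-R-B
By Berlekamp's sign-expansion rule, a Blue-Red Hackenbush stalk has the value of the surreal number whose sign sequence is the edge sequence with B -> + and R -> -.
Sign sequence: ---+-+
Trace the sign expansion in the surreal number tree, starting from 0:
Edge 1: R (sign -) -> bounds (-inf, 0), value = -1
Edge 2: R (sign -) -> bounds (-inf, -1), value = -2
Edge 3: R (sign -) -> bounds (-inf, -2), value = -3
Edge 4: B (sign +) -> bounds (-3, -2), value = -5/2
Edge 5: R (sign -) -> bounds (-3, -5/2), value = -11/4
Edge 6: B (sign +) -> bounds (-11/4, -5/2), value = -21/8
Game value = -21/8

-21/8


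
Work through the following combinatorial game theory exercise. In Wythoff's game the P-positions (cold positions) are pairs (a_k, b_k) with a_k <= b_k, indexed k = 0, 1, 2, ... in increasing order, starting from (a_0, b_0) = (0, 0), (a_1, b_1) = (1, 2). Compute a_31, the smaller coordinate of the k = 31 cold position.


By Wythoff's theorem, a_k = floor(k * phi) and b_k = floor(k * phi^2) = a_k + k, where phi = (1 + sqrt(5))/2 is the golden ratio.
phi = (1 + sqrt(5))/2 = 1.618034
k = 31
k * phi = 31 * 1.618034 = 50.159054
a_31 = floor(k * phi) = 50

50


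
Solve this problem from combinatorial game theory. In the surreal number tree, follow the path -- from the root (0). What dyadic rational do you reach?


Sign expansion: --
Rule: track bounds (lo, hi), initially (-inf, +inf). On '+', the current value becomes lo and we move to the simplest number in (value, hi): value + 1 if hi = +inf, otherwise the midpoint (value + hi)/2. On '-', the current value becomes hi and we move to value - 1 if lo = -inf, otherwise the midpoint (lo + value)/2.
Start at 0.
Step 1: sign = -, move left. Bounds: (-inf, 0). Value = -1
Step 2: sign = -, move left. Bounds: (-inf, -1). Value = -2
The surreal number with sign expansion -- is -2.

-2


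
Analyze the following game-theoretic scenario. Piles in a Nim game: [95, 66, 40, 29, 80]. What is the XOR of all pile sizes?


We need the XOR (exclusive or) of all pile sizes.
After XOR-ing pile 1 (size 95): 0 XOR 95 = 95
After XOR-ing pile 2 (size 66): 95 XOR 66 = 29
After XOR-ing pile 3 (size 40): 29 XOR 40 = 53
After XOR-ing pile 4 (size 29): 53 XOR 29 = 40
After XOR-ing pile 5 (size 80): 40 XOR 80 = 120
The Nim-value of this position is 120.

120


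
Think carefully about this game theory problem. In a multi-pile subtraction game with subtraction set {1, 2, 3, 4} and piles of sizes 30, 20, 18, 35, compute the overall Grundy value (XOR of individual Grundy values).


Subtraction set: {1, 2, 3, 4}
For this subtraction set, G(n) = n mod 5 (period = max + 1 = 5).
Pile 1 (size 30): G(30) = 30 mod 5 = 0
Pile 2 (size 20): G(20) = 20 mod 5 = 0
Pile 3 (size 18): G(18) = 18 mod 5 = 3
Pile 4 (size 35): G(35) = 35 mod 5 = 0
Total Grundy value = XOR of all: 0 XOR 0 XOR 3 XOR 0 = 3

3


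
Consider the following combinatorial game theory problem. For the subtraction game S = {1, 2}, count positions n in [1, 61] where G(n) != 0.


Subtraction set S = {1, 2}, so G(n) = n mod 3.
G(n) = 0 when n is a multiple of 3.
Multiples of 3 in [1, 61]: 20
N-positions (nonzero Grundy) = 61 - 20 = 41

41


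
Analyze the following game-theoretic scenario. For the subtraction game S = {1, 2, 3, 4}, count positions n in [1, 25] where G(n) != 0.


Subtraction set S = {1, 2, 3, 4}, so G(n) = n mod 5.
G(n) = 0 when n is a multiple of 5.
Multiples of 5 in [1, 25]: 5
N-positions (nonzero Grundy) = 25 - 5 = 20

20


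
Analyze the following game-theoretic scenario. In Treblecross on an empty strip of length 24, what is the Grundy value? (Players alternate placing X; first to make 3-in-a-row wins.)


Treblecross: place X on empty cells; 3-in-a-row wins.
Playing within two cells of an existing X lets the opponent win at once, so sensible play treats the cells i-2..i+2 around each X as dead. The player left with no safe cell loses, so this is a normal-play take-away game on strips of safe cells.
Placing X at cell i (0-indexed) of a strip of k safe cells leaves independent strips of sizes max(0, i-2) and max(0, k-i-3). Hence G(k) = mex{ G(max(0,i-2)) XOR G(max(0,k-i-3)) : 0 <= i < k }, with G(0) = 0.
G(1): splits (0,0):0^0=0 -> mex({0}) = 1
G(2): splits (0,0):0^0=0 -> mex({0}) = 1
G(3): splits (0,0):0^0=0 -> mex({0}) = 1
G(4): splits (0,1):0^1=1 (0,0):0^0=0 -> mex({0, 1}) = 2
G(5): splits (0,2):0^1=1 (0,1):0^1=1 (0,0):0^0=0 -> mex({0, 1}) = 2
G(6) = mex({1}) = 0
G(7) = mex({0, 1, 2}) = 3
G(8) = mex({0, 1, 2}) = 3
G(9) = mex({0, 2}) = 1
G(10) = mex({0, 2, 3}) = 1
G(11) = mex({0, 3}) = 1
G(12) = mex({1, 3}) = 0
G(13) = mex({0, 1, 2, 3}) = 4
G(14) = mex({0, 1, 2}) = 3
G(15) = mex({0, 1, 2}) = 3
G(16) = mex({0, 1, 2, 4}) = 3
G(17) = mex({0, 1, 3, 4}) = 2
G(18) = mex({0, 1, 3, 4}) = 2
G(19) = mex({0, 1, 3, 5}) = 2
G(20) = mex({0, 1, 2, 3, 5}) = 4
G(21) = mex({0, 1, 2, 3, 5}) = 4
G(22) = mex({1, 2, 6}) = 0
G(23) = mex({0, 1, 2, 3, 4, 6}) = 5
G(24) = mex({0, 1, 2, 3, 4}) = 5
Therefore G(24) = 5.

5


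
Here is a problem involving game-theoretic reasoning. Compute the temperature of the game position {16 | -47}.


The game is {16 | -47}, a switch {a | b} with numbers a > b.
Cooling {a | b} by t gives {a - t | b + t}, which stops being hot when a - t = b + t, i.e. at t = (a - b)/2. So the temperature of a switch is (a - b)/2.
Temperature = (Left option - Right option) / 2
= (16 - (-47)) / 2
= 63 / 2
= 63/2

63/2


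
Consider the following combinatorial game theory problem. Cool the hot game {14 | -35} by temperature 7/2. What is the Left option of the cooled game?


Original game: {14 | -35} (a switch {a | b} with a > b).
Cooling by t (for t below the temperature (a - b)/2 = 49/2) taxes each move by t: {a | b} cooled by t is {a - t | b + t}.
Cooling amount: t = 7/2
Cooled Left option: 14 - 7/2 = 21/2
Cooled Right option: -35 + 7/2 = -63/2
Cooled game: {21/2 | -63/2}
Left option = 21/2

21/2


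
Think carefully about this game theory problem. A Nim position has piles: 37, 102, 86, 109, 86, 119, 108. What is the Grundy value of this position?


We need the XOR (exclusive or) of all pile sizes.
After XOR-ing pile 1 (size 37): 0 XOR 37 = 37
After XOR-ing pile 2 (size 102): 37 XOR 102 = 67
After XOR-ing pile 3 (size 86): 67 XOR 86 = 21
After XOR-ing pile 4 (size 109): 21 XOR 109 = 120
After XOR-ing pile 5 (size 86): 120 XOR 86 = 46
After XOR-ing pile 6 (size 119): 46 XOR 119 = 89
After XOR-ing pile 7 (size 108): 89 XOR 108 = 53
The Nim-value of this position is 53.

53


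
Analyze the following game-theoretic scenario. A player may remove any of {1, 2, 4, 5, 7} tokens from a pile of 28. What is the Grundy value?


The subtraction set is S = {1, 2, 4, 5, 7}.
G(k) = mex{ G(k - s) : s in S, s <= k }. We compute iteratively: G(0) = 0.
G(1) = mex({0}) = 1
G(2) = mex({0, 1}) = 2
G(3) = mex({1, 2}) = 0
G(4) = mex({0, 2}) = 1
G(5) = mex({0, 1}) = 2
G(6) = mex({1, 2}) = 0
G(7) = mex({0, 2}) = 1
G(8) = mex({0, 1}) = 2
G(9) = mex({1, 2}) = 0
Observe that G(3)..G(9) = 0, 1, 2, 0, 1, 2, 0 repeats G(0)..G(6) = 0, 1, 2, 0, 1, 2, 0.
For k >= max(S) = 7, G(k) is determined by the previous 7 values G(k-7)..G(k-1); a window of 7 consecutive values has recurred shifted by 3, so by induction G(k + 3) = G(k) for all k >= 0: the sequence is periodic from the start with period 3.
One period: G(0..2) = 0, 1, 2.
28 mod 3 = 1, so G(28) = G(1) = 1.

1


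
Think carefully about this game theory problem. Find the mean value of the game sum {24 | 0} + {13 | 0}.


G1 = {24 | 0}, G2 = {13 | 0}
Each is a switch {a | b} with numbers a > b; its mean value is (a + b)/2, and mean value is additive over game sums: m(G1 + G2) = m(G1) + m(G2).
Mean of G1 = (24 + (0))/2 = 24/2 = 12
Mean of G2 = (13 + (0))/2 = 13/2 = 13/2
Mean of G1 + G2 = 12 + 13/2 = 37/2

37/2


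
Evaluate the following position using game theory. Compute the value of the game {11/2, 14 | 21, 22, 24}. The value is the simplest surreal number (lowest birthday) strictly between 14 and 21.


Left options: {11/2, 14}, max = 14
Right options: {21, 22, 24}, min = 21
All options are numbers and max(Left) < min(Right), so by the simplicity theorem the value is the simplest (earliest-born) number strictly between 14 and 21.
Integers 15 through 20 all lie strictly between 14 and 21.
Among integers, the simplest (lowest birthday = smallest |n|; 0 is born on day 0, +-n on day n) is 15.
No non-integer in the interval can be simpler: if x is a non-integer in the interval, then floor(x) or ceil(x) also lies in the interval (the interval contains an integer), and both are proper prefixes of x's sign expansion, i.e. born earlier. So the game value is 15.
Game value = 15

15


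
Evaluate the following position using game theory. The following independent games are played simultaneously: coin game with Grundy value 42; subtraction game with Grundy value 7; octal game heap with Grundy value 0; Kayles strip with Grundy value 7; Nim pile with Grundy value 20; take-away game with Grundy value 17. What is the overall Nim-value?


By the Sprague-Grundy theorem, the Grundy value of a sum of games is the XOR of individual Grundy values.
coin game: Grundy value = 42. Running XOR: 0 XOR 42 = 42
subtraction game: Grundy value = 7. Running XOR: 42 XOR 7 = 45
octal game heap: Grundy value = 0. Running XOR: 45 XOR 0 = 45
Kayles strip: Grundy value = 7. Running XOR: 45 XOR 7 = 42
Nim pile: Grundy value = 20. Running XOR: 42 XOR 20 = 62
take-away game: Grundy value = 17. Running XOR: 62 XOR 17 = 47
The combined Grundy value is 47.

47


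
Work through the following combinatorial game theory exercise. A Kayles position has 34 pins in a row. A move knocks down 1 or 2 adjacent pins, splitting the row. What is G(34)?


Kayles: a move removes 1 or 2 adjacent pins from a contiguous row.
Removing pins from a row of k leaves two independent rows (a, b) with a + b = k - 1 (one pin) or a + b = k - 2 (two pins); an end removal gives a = 0.
By Sprague-Grundy, G(k) = mex{ G(a) XOR G(b) } over all these splits. G(0) = 0.
G(1): splits (0,0):0^0=0 -> mex({0}) = 1
G(2): splits (0,1):0^1=1 (0,0):0^0=0 -> mex({0, 1}) = 2
G(3): splits (0,2):0^2=2 (1,1):1^1=0 (0,1):0^1=1 -> mex({0, 1, 2}) = 3
G(4): splits (0,3):0^3=3 (1,2):1^2=3 (0,2):0^2=2 (1,1):1^1=0 -> mex({0, 2, 3}) = 1
G(5): splits (0,4):0^1=1 (1,3):1^3=2 (2,2):2^2=0 (0,3):0^3=3 (1,2):1^2=3 -> mex({0, 1, 2, 3}) = 4
G(6) = mex({0, 1, 2, 4}) = 3
G(7) = mex({0, 1, 3, 4, 5}) = 2
G(8) = mex({0, 2, 3, 5, 6}) = 1
G(9) = mex({0, 1, 2, 3, 6, 7}) = 4
G(10) = mex({0, 1, 3, 4, 5, 7}) = 2
G(11) = mex({0, 1, 2, 3, 4, 5}) = 6
G(12) = mex({0, 1, 2, 3, 5, 6, 7}) = 4
G(13) = mex({0, 2, 3, 4, 6, 7}) = 1
G(14) = mex({0, 1, 4, 5, 6, 7}) = 2
G(15) = mex({0, 1, 2, 3, 4, 5, 6}) = 7
G(16) = mex({0, 2, 3, 5, 6, 7}) = 1
G(17) = mex({0, 1, 2, 3, 5, 6, 7}) = 4
G(18) = mex({0, 1, 2, 4, 5, 6}) = 3
G(19) = mex({0, 1, 3, 4, 5, 7}) = 2
G(20) = mex({0, 2, 3, 4, 5, 6, 7}) = 1
G(21) = mex({0, 1, 2, 3, 5, 6, 7}) = 4
G(22) = mex({0, 1, 2, 3, 4, 5, 7}) = 6
G(23) = mex({0, 1, 2, 3, 4, 5, 6}) = 7
G(24) = mex({0, 1, 2, 3, 5, 6, 7}) = 4
G(25) = mex({0, 2, 3, 4, 6, 7}) = 1
G(26) = mex({0, 1, 3, 4, 5, 6, 7}) = 2
G(27) = mex({0, 1, 2, 3, 4, 5, 6, 7}) = 8
G(28) = mex({0, 1, 2, 3, 4, 6, 7, 8}) = 5
G(29) = mex({0, 1, 2, 3, 5, 6, 7, 8, 9}) = 4
G(30) = mex({0, 1, 2, 3, 4, 5, 6, 9, 10}) = 7
G(31) = mex({0, 1, 3, 4, 5, 7, 10, 11}) = 2
G(32) = mex({0, 2, 3, 4, 5, 6, 7, 9, 11}) = 1
G(33) = mex({0, 1, 2, 3, 4, 5, 6, 7, 9, 12}) = 8
G(34) = mex({0, 1, 2, 3, 4, 5, 7, 8, 11, 12}) = 6
Therefore G(34) = 6.

6


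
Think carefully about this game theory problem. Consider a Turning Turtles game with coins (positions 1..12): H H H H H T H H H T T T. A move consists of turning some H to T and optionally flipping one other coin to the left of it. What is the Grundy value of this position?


Coins: H H H H H T H H H T T T
Key fact: a single head at position k behaves exactly like a Nim heap of size k (turning it to T and optionally flipping a coin at j < k corresponds to moving the heap from k to j, or to 0), and heads combine as a disjunctive sum (two heads at the same place would cancel, matching j XOR j = 0). So the Nim-value is the XOR of the 1-indexed positions of the heads.
Face-up positions (1-indexed): [1, 2, 3, 4, 5, 7, 8, 9]
XOR 0 with 1: 0 XOR 1 = 1
XOR 1 with 2: 1 XOR 2 = 3
XOR 3 with 3: 3 XOR 3 = 0
XOR 0 with 4: 0 XOR 4 = 4
XOR 4 with 5: 4 XOR 5 = 1
XOR 1 with 7: 1 XOR 7 = 6
XOR 6 with 8: 6 XOR 8 = 14
XOR 14 with 9: 14 XOR 9 = 7
Nim-value = 7

7


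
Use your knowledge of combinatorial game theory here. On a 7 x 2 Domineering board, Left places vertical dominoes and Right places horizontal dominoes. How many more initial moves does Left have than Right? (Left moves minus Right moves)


Board is 7 x 2 (rows x cols).
Left (vertical) placements: (rows-1) * cols = 6 * 2 = 12
Right (horizontal) placements: rows * (cols-1) = 7 * 1 = 7
Advantage = Left - Right = 12 - 7 = 5

5


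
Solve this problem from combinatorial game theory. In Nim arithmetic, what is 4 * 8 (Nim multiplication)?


Nim multiplication is bilinear over XOR: (u XOR v) * w = (u*w) XOR (v*w).
So we split each operand into its bit components and XOR the pairwise Nim products.
4 = 4 (as XOR of powers of 2).
8 = 8 (as XOR of powers of 2).
Using the standard Nim-product table on single bits:
  2*2 = 3,   2*4 = 8,   2*8 = 12,
  4*4 = 6,   4*8 = 11,  8*8 = 13,
and  1*x = x (identity), k*l = l*k (commutative).
Pairwise Nim products:
  4 * 8 = 11
XOR them: 11 = 11.
Result: 4 * 8 = 11 (in Nim).

11


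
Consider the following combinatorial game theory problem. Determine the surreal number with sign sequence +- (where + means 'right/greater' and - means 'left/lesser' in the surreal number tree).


Sign expansion: +-
Rule: track bounds (lo, hi), initially (-inf, +inf). On '+', the current value becomes lo and we move to the simplest number in (value, hi): value + 1 if hi = +inf, otherwise the midpoint (value + hi)/2. On '-', the current value becomes hi and we move to value - 1 if lo = -inf, otherwise the midpoint (lo + value)/2.
Start at 0.
Step 1: sign = +, move right. Bounds: (0, +inf). Value = 1
Step 2: sign = -, move left. Bounds: (0, 1). Value = 1/2
The surreal number with sign expansion +- is 1/2.

1/2


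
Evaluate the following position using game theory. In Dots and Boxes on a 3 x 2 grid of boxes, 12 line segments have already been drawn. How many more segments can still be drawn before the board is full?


Grid: 3 x 2 boxes, i.e. 4 rows and 3 columns of dots.
Horizontal edges: (rows + 1) * cols = 4 * 2 = 8
Vertical edges: rows * (cols + 1) = 3 * 3 = 9
Total edges: 8 + 9 = 17
Edges drawn: 12
Remaining: 17 - 12 = 5

5


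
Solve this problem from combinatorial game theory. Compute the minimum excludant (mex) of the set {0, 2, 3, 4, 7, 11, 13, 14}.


Set = {0, 2, 3, 4, 7, 11, 13, 14}
0 is in the set.
1 is NOT in the set. This is the mex.
mex = 1

1


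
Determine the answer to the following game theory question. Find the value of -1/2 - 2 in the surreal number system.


x = -1/2, y = 2
Converting to common denominator: 2
x = -1/2, y = 4/2
x - y = -1/2 - 2 = -5/2

-5/2


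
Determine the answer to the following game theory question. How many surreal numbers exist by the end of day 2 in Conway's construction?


Day 0: {|} = 0 is born. Count = 1.
Day n: the number of surreal numbers born by day n is 2^(n+1) - 1.
By day 0: 2^1 - 1 = 1
By day 1: 2^2 - 1 = 3
By day 2: 2^3 - 1 = 7
By day 2: 7 surreal numbers.

7


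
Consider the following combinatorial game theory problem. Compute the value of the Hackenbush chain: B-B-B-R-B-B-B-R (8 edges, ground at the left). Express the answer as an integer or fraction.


Edges (from ground): B-B-B-R-B-B-B-R
By Berlekamp's sign-expansion rule, a Blue-Red Hackenbush stalk has the value of the surreal number whose sign sequence is the edge sequence with B -> + and R -> -.
Sign sequence: +++-+++-
Trace the sign expansion in the surreal number tree, starting from 0:
Edge 1: B (sign +) -> bounds (0, +inf), value = 1
Edge 2: B (sign +) -> bounds (1, +inf), value = 2
Edge 3: B (sign +) -> bounds (2, +inf), value = 3
Edge 4: R (sign -) -> bounds (2, 3), value = 5/2
Edge 5: B (sign +) -> bounds (5/2, 3), value = 11/4
Edge 6: B (sign +) -> bounds (11/4, 3), value = 23/8
Edge 7: B (sign +) -> bounds (23/8, 3), value = 47/16
Edge 8: R (sign -) -> bounds (23/8, 47/16), value = 93/32
Game value = 93/32

93/32
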